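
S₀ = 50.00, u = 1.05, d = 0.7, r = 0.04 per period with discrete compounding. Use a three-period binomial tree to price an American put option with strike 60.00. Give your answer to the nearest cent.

Risk-neutral probability p = (1 + 0.04 − 0.7)/(1.05 − 0.7) = 0.3400/0.3500 = 0.9714
Terminal stock prices: S_uuu = 57.88, S_uud = 38.59, S_udd = 25.72, S_ddd = 17.15
Terminal payoffs (K − S): max(2.119, 0) = 2.119, max(21.41, 0) = 21.41, max(34.28, 0) = 34.28, max(42.85, 0) = 42.85
Node uu (S = 55.12): continuation = 1/1.04·[0.9714·2.1187 + 0.0286·21.4125] = 2.5673; exercise value = 4.8750 > continuation, so V_uu = 4.8750 (exercise)
Node ud (S = 36.75): continuation = 1/1.04·[0.9714·21.4125 + 0.0286·34.2750] = 20.9423; exercise value = 23.2500 > continuation, so V_ud = 23.2500 (exercise)
Node dd (S = 24.5): continuation = 1/1.04·[0.9714·34.2750 + 0.0286·42.8500] = 33.1923; exercise value = 35.5000 > continuation, so V_dd = 35.5000 (exercise)
Node u (S = 52.5): continuation = 1/1.04·[0.9714·4.8750 + 0.0286·23.2500] = 5.1923; exercise value = 7.5000 > continuation, so V_u = 7.5000 (exercise)
Node d (S = 35): continuation = 1/1.04·[0.9714·23.2500 + 0.0286·35.5000] = 22.6923; exercise value = 25.0000 > continuation, so V_d = 25.0000 (exercise)
Node 0 (S = 50): continuation = 1/1.04·[0.9714·7.5000 + 0.0286·25.0000] = 7.6923; exercise value = 10.0000 > continuation, so V_0 = 10.0000 (exercise)

10.00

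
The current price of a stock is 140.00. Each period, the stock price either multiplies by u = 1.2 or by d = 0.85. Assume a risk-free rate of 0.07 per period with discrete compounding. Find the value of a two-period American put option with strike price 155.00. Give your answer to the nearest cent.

15.00

Risk-neutral probability p = (1 + 0.07 − 0.85)/(1.2 − 0.85) = 0.2200/0.3500 = 0.6286
Terminal stock prices: S_uu = 201.6, S_ud = 142.8, S_dd = 101.1
Terminal payoffs (K − S): max(-46.6, 0) = 0, max(12.2, 0) = 12.2, max(53.85, 0) = 53.85
Node u (S = 168): continuation = 1/1.07·[0.6286·0.0000 + 0.3714·12.2000] = 4.2350; exercise value = 0.0000 ≤ continuation, so V_u = 4.2350
Node d (S = 119): continuation = 1/1.07·[0.6286·12.2000 + 0.3714·53.8500] = 25.8598; exercise value = 36.0000 > continuation, so V_d = 36.0000 (exercise)
Node 0 (S = 140): continuation = 1/1.07·[0.6286·4.2350 + 0.3714·36.0000] = 14.9845; exercise value = 15.0000 > continuation, so V_0 = 15.0000 (exercise)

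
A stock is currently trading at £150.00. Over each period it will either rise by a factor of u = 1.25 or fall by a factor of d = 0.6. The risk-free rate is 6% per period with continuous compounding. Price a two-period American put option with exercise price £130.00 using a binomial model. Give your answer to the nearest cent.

Risk-neutral probability p = (e^0.06 − 0.6)/(1.25 − 0.6) = 0.4618/0.6500 = 0.7105
Terminal stock prices: S_uu = 234.4, S_ud = 112.5, S_dd = 54
Terminal payoffs (K − S): max(-104.4, 0) = 0, max(17.5, 0) = 17.5, max(76, 0) = 76
Node u (S = 187.5): continuation = e^(−0.06)·[0.7105·0.0000 + 0.2895·17.5000] = 4.7709; exercise value = 0.0000 ≤ continuation, so V_u = 4.7709
Node d (S = 90): continuation = e^(−0.06)·[0.7105·17.5000 + 0.2895·76.0000] = 32.4294; exercise value = 40.0000 > continuation, so V_d = 40.0000 (exercise)
Node 0 (S = 150): continuation = e^(−0.06)·[0.7105·4.7709 + 0.2895·40.0000] = 14.0974; exercise value = 0.0000 ≤ continuation, so V_0 = 14.0974

£14.10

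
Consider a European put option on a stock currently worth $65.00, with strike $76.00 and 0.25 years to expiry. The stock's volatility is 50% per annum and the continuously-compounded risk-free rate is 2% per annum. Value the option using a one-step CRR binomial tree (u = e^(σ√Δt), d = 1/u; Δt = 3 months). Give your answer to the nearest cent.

$13.95

CRR parameters: u = e^(σ√Δt) = e^(0.5·√0.25) = 1.2840, d = 1/u = 0.7788
Per-period rate: rΔt = 0.02·0.25 = 0.005, so R = e^0.005 = 1.0050
Risk-neutral probability p = (e^0.005 − 0.7788)/(1.2840 − 0.7788) = 0.2262/0.5052 = 0.4477
Terminal stock prices: S_u = 83.46, S_d = 50.62
Terminal payoffs (K − S): max(-7.462, 0) = 0, max(25.38, 0) = 25.38
Node 0 (S = 65): V_0 = e^(−0.005)·[0.4477·0.0000 + 0.5523·25.3779] = 13.9452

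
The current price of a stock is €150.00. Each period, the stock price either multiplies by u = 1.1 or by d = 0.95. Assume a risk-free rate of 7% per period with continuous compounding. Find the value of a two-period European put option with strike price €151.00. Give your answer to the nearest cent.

€0.46

Risk-neutral probability p = (e^0.07 − 0.95)/(1.1 − 0.95) = 0.1225/0.1500 = 0.8167
Terminal stock prices: S_uu = 181.5, S_ud = 156.8, S_dd = 135.4
Terminal payoffs (K − S): max(-30.5, 0) = 0, max(-5.75, 0) = 0, max(15.62, 0) = 15.62
Node u (S = 165): V_u = e^(−0.07)·[0.8167·0.0000 + 0.1833·0.0000] = 0.0000
Node d (S = 142.5): V_d = e^(−0.07)·[0.8167·0.0000 + 0.1833·15.6250] = 2.6701
Node 0 (S = 150): V_0 = e^(−0.07)·[0.8167·0.0000 + 0.1833·2.6701] = 0.4563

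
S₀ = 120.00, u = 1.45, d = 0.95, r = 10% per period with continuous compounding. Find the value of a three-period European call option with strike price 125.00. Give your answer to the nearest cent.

Risk-neutral probability p = (e^0.1 − 0.95)/(1.45 − 0.95) = 0.1552/0.5000 = 0.3103
Terminal stock prices: S_uuu = 365.8, S_uud = 239.7, S_udd = 157, S_ddd = 102.9
Terminal payoffs (S − K): max(240.8, 0) = 240.8, max(114.7, 0) = 114.7, max(32.03, 0) = 32.03, max(-22.12, 0) = 0
Node uu (S = 252.3): V_uu = e^(−0.1)·[0.3103·240.8350 + 0.6897·114.6850] = 139.1953
Node ud (S = 165.3): V_ud = e^(−0.1)·[0.3103·114.6850 + 0.6897·32.0350] = 52.1953
Node dd (S = 108.3): V_dd = e^(−0.1)·[0.3103·32.0350 + 0.6897·0.0000] = 8.9957
Node u (S = 174): V_u = e^(−0.1)·[0.3103·139.1953 + 0.6897·52.1953] = 71.6587
Node d (S = 114): V_d = e^(−0.1)·[0.3103·52.1953 + 0.6897·8.9957] = 20.2705
Node 0 (S = 120): V_0 = e^(−0.1)·[0.3103·71.6587 + 0.6897·20.2705] = 32.7718

32.77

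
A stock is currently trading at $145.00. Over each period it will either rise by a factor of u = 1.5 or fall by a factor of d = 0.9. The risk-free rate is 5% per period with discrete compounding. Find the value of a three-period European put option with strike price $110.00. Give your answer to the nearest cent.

Risk-neutral probability p = (1 + 0.05 − 0.9)/(1.5 − 0.9) = 0.1500/0.6000 = 0.2500
Terminal stock prices: S_uuu = 489.4, S_uud = 293.6, S_udd = 176.2, S_ddd = 105.7
Terminal payoffs (K − S): max(-379.4, 0) = 0, max(-183.6, 0) = 0, max(-66.18, 0) = 0, max(4.295, 0) = 4.295
Node uu (S = 326.2): V_uu = 1/1.05·[0.2500·0.0000 + 0.7500·0.0000] = 0.0000
Node ud (S = 195.8): V_ud = 1/1.05·[0.2500·0.0000 + 0.7500·0.0000] = 0.0000
Node dd (S = 117.5): V_dd = 1/1.05·[0.2500·0.0000 + 0.7500·4.2950] = 3.0679
Node u (S = 217.5): V_u = 1/1.05·[0.2500·0.0000 + 0.7500·0.0000] = 0.0000
Node d (S = 130.5): V_d = 1/1.05·[0.2500·0.0000 + 0.7500·3.0679] = 2.1913
Node 0 (S = 145): V_0 = 1/1.05·[0.2500·0.0000 + 0.7500·2.1913] = 1.5652

$1.57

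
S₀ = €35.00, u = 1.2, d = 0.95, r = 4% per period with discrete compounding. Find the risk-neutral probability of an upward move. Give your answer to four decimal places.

p = 0.3600

Risk-neutral probability p = (1 + 0.04 − 0.95)/(1.2 − 0.95) = 0.0900/0.2500 = 0.3600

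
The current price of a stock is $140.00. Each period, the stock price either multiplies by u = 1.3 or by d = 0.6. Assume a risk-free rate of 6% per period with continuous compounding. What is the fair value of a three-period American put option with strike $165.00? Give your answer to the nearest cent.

Risk-neutral probability p = (e^0.06 − 0.6)/(1.3 − 0.6) = 0.4618/0.7000 = 0.6598
Terminal stock prices: S_uuu = 307.6, S_uud = 142, S_udd = 65.52, S_ddd = 30.24
Terminal payoffs (K − S): max(-142.6, 0) = 0, max(23.04, 0) = 23.04, max(99.48, 0) = 99.48, max(134.8, 0) = 134.8
Node uu (S = 236.6): continuation = e^(−0.06)·[0.6598·0.0000 + 0.3402·23.0400] = 7.3825; exercise value = 0.0000 ≤ continuation, so V_uu = 7.3825
Node ud (S = 109.2): continuation = e^(−0.06)·[0.6598·23.0400 + 0.3402·99.4800] = 46.1911; exercise value = 55.8000 > continuation, so V_ud = 55.8000 (exercise)
Node dd (S = 50.4): continuation = e^(−0.06)·[0.6598·99.4800 + 0.3402·134.7600] = 104.9911; exercise value = 114.6000 > continuation, so V_dd = 114.6000 (exercise)
Node u (S = 182): continuation = e^(−0.06)·[0.6598·7.3825 + 0.3402·55.8000] = 22.4665; exercise value = 0.0000 ≤ continuation, so V_u = 22.4665
Node d (S = 84): continuation = e^(−0.06)·[0.6598·55.8000 + 0.3402·114.6000] = 71.3911; exercise value = 81.0000 > continuation, so V_d = 81.0000 (exercise)
Node 0 (S = 140): continuation = e^(−0.06)·[0.6598·22.4665 + 0.3402·81.0000] = 39.9134; exercise value = 25.0000 ≤ continuation, so V_0 = 39.9134

$39.91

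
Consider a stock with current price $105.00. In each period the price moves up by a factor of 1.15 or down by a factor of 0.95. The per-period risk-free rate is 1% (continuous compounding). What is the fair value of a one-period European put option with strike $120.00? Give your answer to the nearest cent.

Risk-neutral probability p = (e^0.01 − 0.95)/(1.15 − 0.95) = 0.0601/0.2000 = 0.3003
Terminal stock prices: S_u = 120.7, S_d = 99.75
Terminal payoffs (K − S): max(-0.75, 0) = 0, max(20.25, 0) = 20.25
Node 0 (S = 105): V_0 = e^(−0.01)·[0.3003·0.0000 + 0.6997·20.2500] = 14.0289

$14.03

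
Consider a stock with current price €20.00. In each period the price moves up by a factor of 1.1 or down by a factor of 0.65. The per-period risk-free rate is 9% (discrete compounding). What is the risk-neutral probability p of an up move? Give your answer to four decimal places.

Risk-neutral probability p = (1 + 0.09 − 0.65)/(1.1 − 0.65) = 0.4400/0.4500 = 0.9778

p = 0.9778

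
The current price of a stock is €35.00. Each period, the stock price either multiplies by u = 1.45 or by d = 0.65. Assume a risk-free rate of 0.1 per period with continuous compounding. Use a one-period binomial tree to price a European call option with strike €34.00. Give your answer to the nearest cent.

€8.62

Risk-neutral probability p = (e^0.1 − 0.65)/(1.45 − 0.65) = 0.4552/0.8000 = 0.5690
Terminal stock prices: S_u = 50.75, S_d = 22.75
Terminal payoffs (S − K): max(16.75, 0) = 16.75, max(-11.25, 0) = 0
Node 0 (S = 35): V_0 = e^(−0.1)·[0.5690·16.7500 + 0.4310·0.0000] = 8.6232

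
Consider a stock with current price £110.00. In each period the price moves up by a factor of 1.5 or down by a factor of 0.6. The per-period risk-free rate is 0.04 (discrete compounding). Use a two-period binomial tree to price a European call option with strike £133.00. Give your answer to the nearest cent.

Risk-neutral probability p = (1 + 0.04 − 0.6)/(1.5 − 0.6) = 0.4400/0.9000 = 0.4889
Terminal stock prices: S_uu = 247.5, S_ud = 99, S_dd = 39.6
Terminal payoffs (S − K): max(114.5, 0) = 114.5, max(-34, 0) = 0, max(-93.4, 0) = 0
Node u (S = 165): V_u = 1/1.04·[0.4889·114.5000 + 0.5111·0.0000] = 53.8248
Node d (S = 66): V_d = 1/1.04·[0.4889·0.0000 + 0.5111·0.0000] = 0.0000
Node 0 (S = 110): V_0 = 1/1.04·[0.4889·53.8248 + 0.5111·0.0000] = 25.3022

£25.30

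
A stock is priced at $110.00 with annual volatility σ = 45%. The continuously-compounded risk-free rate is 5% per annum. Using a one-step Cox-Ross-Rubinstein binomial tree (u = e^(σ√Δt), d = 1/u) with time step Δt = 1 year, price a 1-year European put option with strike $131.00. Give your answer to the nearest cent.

$32.16

CRR parameters: u = e^(σ√Δt) = e^(0.45·√1) = 1.5683, d = 1/u = 0.6376
Per-period rate: rΔt = 0.05·1 = 0.05, so R = e^0.05 = 1.0513
Risk-neutral probability p = (e^0.05 − 0.6376)/(1.5683 − 0.6376) = 0.4136/0.9307 = 0.4445
Terminal stock prices: S_u = 172.5, S_d = 70.14
Terminal payoffs (K − S): max(-41.51, 0) = 0, max(60.86, 0) = 60.86
Node 0 (S = 110): V_0 = e^(−0.05)·[0.4445·0.0000 + 0.5555·60.8609] = 32.1623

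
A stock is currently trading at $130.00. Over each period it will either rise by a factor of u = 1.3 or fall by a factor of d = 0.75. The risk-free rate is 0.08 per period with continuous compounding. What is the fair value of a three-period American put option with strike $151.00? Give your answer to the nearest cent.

$24.39

Risk-neutral probability p = (e^0.08 − 0.75)/(1.3 − 0.75) = 0.3333/0.5500 = 0.6060
Terminal stock prices: S_uuu = 285.6, S_uud = 164.8, S_udd = 95.06, S_ddd = 54.84
Terminal payoffs (K − S): max(-134.6, 0) = 0, max(-13.78, 0) = 0, max(55.94, 0) = 55.94, max(96.16, 0) = 96.16
Node uu (S = 219.7): continuation = e^(−0.08)·[0.6060·0.0000 + 0.3940·0.0000] = 0.0000; exercise value = 0.0000 ≤ continuation, so V_uu = 0.0000
Node ud (S = 126.8): continuation = e^(−0.08)·[0.6060·0.0000 + 0.3940·55.9375] = 20.3461; exercise value = 24.2500 > continuation, so V_ud = 24.2500 (exercise)
Node dd (S = 73.12): continuation = e^(−0.08)·[0.6060·55.9375 + 0.3940·96.1562] = 66.2656; exercise value = 77.8750 > continuation, so V_dd = 77.8750 (exercise)
Node u (S = 169): continuation = e^(−0.08)·[0.6060·0.0000 + 0.3940·24.2500] = 8.8204; exercise value = 0.0000 ≤ continuation, so V_u = 8.8204
Node d (S = 97.5): continuation = e^(−0.08)·[0.6060·24.2500 + 0.3940·77.8750] = 41.8906; exercise value = 53.5000 > continuation, so V_d = 53.5000 (exercise)
Node 0 (S = 130): continuation = e^(−0.08)·[0.6060·8.8204 + 0.3940·53.5000] = 24.3936; exercise value = 21.0000 ≤ continuation, so V_0 = 24.3936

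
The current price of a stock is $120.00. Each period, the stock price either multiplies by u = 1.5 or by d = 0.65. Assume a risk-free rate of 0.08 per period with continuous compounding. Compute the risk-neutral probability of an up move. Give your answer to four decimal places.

p = 0.5097

Risk-neutral probability p = (e^0.08 − 0.65)/(1.5 − 0.65) = 0.4333/0.8500 = 0.5097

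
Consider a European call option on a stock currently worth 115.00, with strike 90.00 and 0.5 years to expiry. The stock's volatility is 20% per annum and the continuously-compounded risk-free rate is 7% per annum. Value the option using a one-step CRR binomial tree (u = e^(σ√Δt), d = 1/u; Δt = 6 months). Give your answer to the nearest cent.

CRR parameters: u = e^(σ√Δt) = e^(0.2·√0.5) = 1.1519, d = 1/u = 0.8681
Per-period rate: rΔt = 0.07·0.5 = 0.035, so R = e^0.035 = 1.0356
Risk-neutral probability p = (e^0.035 − 0.8681)/(1.1519 − 0.8681) = 0.1675/0.2838 = 0.5902
Terminal stock prices: S_u = 132.5, S_d = 99.83
Terminal payoffs (S − K): max(42.47, 0) = 42.47, max(9.834, 0) = 9.834
Node 0 (S = 115): V_0 = e^(−0.035)·[0.5902·42.4696 + 0.4098·9.8342] = 28.0955

28.10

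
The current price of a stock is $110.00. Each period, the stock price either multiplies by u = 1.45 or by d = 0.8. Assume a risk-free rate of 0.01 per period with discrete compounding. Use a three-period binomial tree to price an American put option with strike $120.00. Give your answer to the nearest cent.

Risk-neutral probability p = (1 + 0.01 − 0.8)/(1.45 − 0.8) = 0.2100/0.6500 = 0.3231
Terminal stock prices: S_uuu = 335.3, S_uud = 185, S_udd = 102.1, S_ddd = 56.32
Terminal payoffs (K − S): max(-215.3, 0) = 0, max(-65.02, 0) = 0, max(17.92, 0) = 17.92, max(63.68, 0) = 63.68
Node uu (S = 231.3): continuation = 1/1.01·[0.3231·0.0000 + 0.6769·0.0000] = 0.0000; exercise value = 0.0000 ≤ continuation, so V_uu = 0.0000
Node ud (S = 127.6): continuation = 1/1.01·[0.3231·0.0000 + 0.6769·17.9200] = 12.0104; exercise value = 0.0000 ≤ continuation, so V_ud = 12.0104
Node dd (S = 70.4): continuation = 1/1.01·[0.3231·17.9200 + 0.6769·63.6800] = 48.4119; exercise value = 49.6000 > continuation, so V_dd = 49.6000 (exercise)
Node u (S = 159.5): continuation = 1/1.01·[0.3231·0.0000 + 0.6769·12.0104] = 8.0496; exercise value = 0.0000 ≤ continuation, so V_u = 8.0496
Node d (S = 88): continuation = 1/1.01·[0.3231·12.0104 + 0.6769·49.6000] = 37.0848; exercise value = 32.0000 ≤ continuation, so V_d = 37.0848
Node 0 (S = 110): continuation = 1/1.01·[0.3231·8.0496 + 0.6769·37.0848] = 27.4299; exercise value = 10.0000 ≤ continuation, so V_0 = 27.4299

$27.43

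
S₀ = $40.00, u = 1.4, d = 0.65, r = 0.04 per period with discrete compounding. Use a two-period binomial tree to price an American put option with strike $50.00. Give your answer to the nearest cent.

$14.22

Risk-neutral probability p = (1 + 0.04 − 0.65)/(1.4 − 0.65) = 0.3900/0.7500 = 0.5200
Terminal stock prices: S_uu = 78.4, S_ud = 36.4, S_dd = 16.9
Terminal payoffs (K − S): max(-28.4, 0) = 0, max(13.6, 0) = 13.6, max(33.1, 0) = 33.1
Node u (S = 56): continuation = 1/1.04·[0.5200·0.0000 + 0.4800·13.6000] = 6.2769; exercise value = 0.0000 ≤ continuation, so V_u = 6.2769
Node d (S = 26): continuation = 1/1.04·[0.5200·13.6000 + 0.4800·33.1000] = 22.0769; exercise value = 24.0000 > continuation, so V_d = 24.0000 (exercise)
Node 0 (S = 40): continuation = 1/1.04·[0.5200·6.2769 + 0.4800·24.0000] = 14.2154; exercise value = 10.0000 ≤ continuation, so V_0 = 14.2154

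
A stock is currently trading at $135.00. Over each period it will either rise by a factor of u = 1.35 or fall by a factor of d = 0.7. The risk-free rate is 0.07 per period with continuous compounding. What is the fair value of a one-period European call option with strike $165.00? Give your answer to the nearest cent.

Risk-neutral probability p = (e^0.07 − 0.7)/(1.35 − 0.7) = 0.3725/0.6500 = 0.5731
Terminal stock prices: S_u = 182.2, S_d = 94.5
Terminal payoffs (S − K): max(17.25, 0) = 17.25, max(-70.5, 0) = 0
Node 0 (S = 135): V_0 = e^(−0.07)·[0.5731·17.2500 + 0.4269·0.0000] = 9.2175

$9.22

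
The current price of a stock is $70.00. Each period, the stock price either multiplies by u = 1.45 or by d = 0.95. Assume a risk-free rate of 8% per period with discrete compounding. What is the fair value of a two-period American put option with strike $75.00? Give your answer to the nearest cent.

Risk-neutral probability p = (1 + 0.08 − 0.95)/(1.45 − 0.95) = 0.1300/0.5000 = 0.2600
Terminal stock prices: S_uu = 147.2, S_ud = 96.42, S_dd = 63.17
Terminal payoffs (K − S): max(-72.18, 0) = 0, max(-21.42, 0) = 0, max(11.83, 0) = 11.83
Node u (S = 101.5): continuation = 1/1.08·[0.2600·0.0000 + 0.7400·0.0000] = 0.0000; exercise value = 0.0000 ≤ continuation, so V_u = 0.0000
Node d (S = 66.5): continuation = 1/1.08·[0.2600·0.0000 + 0.7400·11.8250] = 8.1023; exercise value = 8.5000 > continuation, so V_d = 8.5000 (exercise)
Node 0 (S = 70): continuation = 1/1.08·[0.2600·0.0000 + 0.7400·8.5000] = 5.8241; exercise value = 5.0000 ≤ continuation, so V_0 = 5.8241

$5.82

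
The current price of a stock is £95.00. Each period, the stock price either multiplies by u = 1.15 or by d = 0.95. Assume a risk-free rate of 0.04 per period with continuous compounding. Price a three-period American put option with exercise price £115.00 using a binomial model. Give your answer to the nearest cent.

Risk-neutral probability p = (e^0.04 − 0.95)/(1.15 − 0.95) = 0.0908/0.2000 = 0.4541
Terminal stock prices: S_uuu = 144.5, S_uud = 119.4, S_udd = 98.6, S_ddd = 81.45
Terminal payoffs (K − S): max(-29.48, 0) = 0, max(-4.356, 0) = 0, max(16.4, 0) = 16.4, max(33.55, 0) = 33.55
Node uu (S = 125.6): continuation = e^(−0.04)·[0.4541·0.0000 + 0.5459·0.0000] = 0.0000; exercise value = 0.0000 ≤ continuation, so V_uu = 0.0000
Node ud (S = 103.8): continuation = e^(−0.04)·[0.4541·0.0000 + 0.5459·16.4019] = 8.6034; exercise value = 11.2125 > continuation, so V_ud = 11.2125 (exercise)
Node dd (S = 85.74): continuation = e^(−0.04)·[0.4541·16.4019 + 0.5459·33.5494] = 24.7533; exercise value = 29.2625 > continuation, so V_dd = 29.2625 (exercise)
Node u (S = 109.2): continuation = e^(−0.04)·[0.4541·0.0000 + 0.5459·11.2125] = 5.8814; exercise value = 5.7500 ≤ continuation, so V_u = 5.8814
Node d (S = 90.25): continuation = e^(−0.04)·[0.4541·11.2125 + 0.5459·29.2625] = 20.2408; exercise value = 24.7500 > continuation, so V_d = 24.7500 (exercise)
Node 0 (S = 95): continuation = e^(−0.04)·[0.4541·5.8814 + 0.5459·24.7500] = 15.5481; exercise value = 20.0000 > continuation, so V_0 = 20.0000 (exercise)

£20.00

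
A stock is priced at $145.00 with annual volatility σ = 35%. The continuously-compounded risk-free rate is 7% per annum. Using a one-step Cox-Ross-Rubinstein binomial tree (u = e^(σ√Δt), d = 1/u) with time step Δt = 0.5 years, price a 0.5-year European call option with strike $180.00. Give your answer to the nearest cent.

CRR parameters: u = e^(σ√Δt) = e^(0.35·√0.5) = 1.2808, d = 1/u = 0.7808
Per-period rate: rΔt = 0.07·0.5 = 0.035, so R = e^0.035 = 1.0356
Risk-neutral probability p = (e^0.035 − 0.7808)/(1.2808 − 0.7808) = 0.2549/0.5000 = 0.5097
Terminal stock prices: S_u = 185.7, S_d = 113.2
Terminal payoffs (S − K): max(5.716, 0) = 5.716, max(-66.79, 0) = 0
Node 0 (S = 145): V_0 = e^(−0.035)·[0.5097·5.7165 + 0.4903·0.0000] = 2.8133

$2.81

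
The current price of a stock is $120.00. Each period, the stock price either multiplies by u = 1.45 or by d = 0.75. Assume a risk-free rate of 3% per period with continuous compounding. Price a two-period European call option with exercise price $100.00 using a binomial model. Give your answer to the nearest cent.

Risk-neutral probability p = (e^0.03 − 0.75)/(1.45 − 0.75) = 0.2805/0.7000 = 0.4006
Terminal stock prices: S_uu = 252.3, S_ud = 130.5, S_dd = 67.5
Terminal payoffs (S − K): max(152.3, 0) = 152.3, max(30.5, 0) = 30.5, max(-32.5, 0) = 0
Node u (S = 174): V_u = e^(−0.03)·[0.4006·152.3000 + 0.5994·30.5000] = 76.9554
Node d (S = 90): V_d = e^(−0.03)·[0.4006·30.5000 + 0.5994·0.0000] = 11.8587
Node 0 (S = 120): V_0 = e^(−0.03)·[0.4006·76.9554 + 0.5994·11.8587] = 36.8184

$36.82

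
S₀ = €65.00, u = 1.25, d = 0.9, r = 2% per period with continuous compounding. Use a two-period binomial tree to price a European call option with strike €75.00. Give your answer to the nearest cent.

€3.01

Risk-neutral probability p = (e^0.02 − 0.9)/(1.25 − 0.9) = 0.1202/0.3500 = 0.3434
Terminal stock prices: S_uu = 101.6, S_ud = 73.12, S_dd = 52.65
Terminal payoffs (S − K): max(26.56, 0) = 26.56, max(-1.875, 0) = 0, max(-22.35, 0) = 0
Node u (S = 81.25): V_u = e^(−0.02)·[0.3434·26.5625 + 0.6566·0.0000] = 8.9418
Node d (S = 58.5): V_d = e^(−0.02)·[0.3434·0.0000 + 0.6566·0.0000] = 0.0000
Node 0 (S = 65): V_0 = e^(−0.02)·[0.3434·8.9418 + 0.6566·0.0000] = 3.0101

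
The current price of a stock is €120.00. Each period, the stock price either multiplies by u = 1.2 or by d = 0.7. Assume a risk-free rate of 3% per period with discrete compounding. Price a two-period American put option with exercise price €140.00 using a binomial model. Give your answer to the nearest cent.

€26.78

Risk-neutral probability p = (1 + 0.03 − 0.7)/(1.2 − 0.7) = 0.3300/0.5000 = 0.6600
Terminal stock prices: S_uu = 172.8, S_ud = 100.8, S_dd = 58.8
Terminal payoffs (K − S): max(-32.8, 0) = 0, max(39.2, 0) = 39.2, max(81.2, 0) = 81.2
Node u (S = 144): continuation = 1/1.03·[0.6600·0.0000 + 0.3400·39.2000] = 12.9398; exercise value = 0.0000 ≤ continuation, so V_u = 12.9398
Node d (S = 84): continuation = 1/1.03·[0.6600·39.2000 + 0.3400·81.2000] = 51.9223; exercise value = 56.0000 > continuation, so V_d = 56.0000 (exercise)
Node 0 (S = 120): continuation = 1/1.03·[0.6600·12.9398 + 0.3400·56.0000] = 26.7770; exercise value = 20.0000 ≤ continuation, so V_0 = 26.7770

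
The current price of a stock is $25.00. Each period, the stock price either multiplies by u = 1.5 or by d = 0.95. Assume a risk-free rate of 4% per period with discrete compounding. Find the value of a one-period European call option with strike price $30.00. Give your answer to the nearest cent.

Risk-neutral probability p = (1 + 0.04 − 0.95)/(1.5 − 0.95) = 0.0900/0.5500 = 0.1636
Terminal stock prices: S_u = 37.5, S_d = 23.75
Terminal payoffs (S − K): max(7.5, 0) = 7.5, max(-6.25, 0) = 0
Node 0 (S = 25): V_0 = 1/1.04·[0.1636·7.5000 + 0.8364·0.0000] = 1.1801

$1.18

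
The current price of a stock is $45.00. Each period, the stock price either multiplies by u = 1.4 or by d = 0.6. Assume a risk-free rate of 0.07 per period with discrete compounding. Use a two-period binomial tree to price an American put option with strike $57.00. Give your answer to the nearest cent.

$15.63

Risk-neutral probability p = (1 + 0.07 − 0.6)/(1.4 − 0.6) = 0.4700/0.8000 = 0.5875
Terminal stock prices: S_uu = 88.2, S_ud = 37.8, S_dd = 16.2
Terminal payoffs (K − S): max(-31.2, 0) = 0, max(19.2, 0) = 19.2, max(40.8, 0) = 40.8
Node u (S = 63): continuation = 1/1.07·[0.5875·0.0000 + 0.4125·19.2000] = 7.4019; exercise value = 0.0000 ≤ continuation, so V_u = 7.4019
Node d (S = 27): continuation = 1/1.07·[0.5875·19.2000 + 0.4125·40.8000] = 26.2710; exercise value = 30.0000 > continuation, so V_d = 30.0000 (exercise)
Node 0 (S = 45): continuation = 1/1.07·[0.5875·7.4019 + 0.4125·30.0000] = 15.6295; exercise value = 12.0000 ≤ continuation, so V_0 = 15.6295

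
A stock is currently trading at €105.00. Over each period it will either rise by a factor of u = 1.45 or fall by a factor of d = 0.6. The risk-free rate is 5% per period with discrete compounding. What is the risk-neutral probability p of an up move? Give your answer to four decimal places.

Risk-neutral probability p = (1 + 0.05 − 0.6)/(1.45 − 0.6) = 0.4500/0.8500 = 0.5294

p = 0.5294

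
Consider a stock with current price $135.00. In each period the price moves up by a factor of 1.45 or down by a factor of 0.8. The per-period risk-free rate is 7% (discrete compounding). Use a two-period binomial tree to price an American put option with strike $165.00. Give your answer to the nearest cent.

$32.92

Risk-neutral probability p = (1 + 0.07 − 0.8)/(1.45 − 0.8) = 0.2700/0.6500 = 0.4154
Terminal stock prices: S_uu = 283.8, S_ud = 156.6, S_dd = 86.4
Terminal payoffs (K − S): max(-118.8, 0) = 0, max(8.4, 0) = 8.4, max(78.6, 0) = 78.6
Node u (S = 195.8): continuation = 1/1.07·[0.4154·0.0000 + 0.5846·8.4000] = 4.5895; exercise value = 0.0000 ≤ continuation, so V_u = 4.5895
Node d (S = 108): continuation = 1/1.07·[0.4154·8.4000 + 0.5846·78.6000] = 46.2056; exercise value = 57.0000 > continuation, so V_d = 57.0000 (exercise)
Node 0 (S = 135): continuation = 1/1.07·[0.4154·4.5895 + 0.5846·57.0000] = 32.9248; exercise value = 30.0000 ≤ continuation, so V_0 = 32.9248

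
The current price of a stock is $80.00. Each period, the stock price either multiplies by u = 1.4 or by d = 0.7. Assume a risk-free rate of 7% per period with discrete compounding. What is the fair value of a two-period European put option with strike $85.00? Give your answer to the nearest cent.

Risk-neutral probability p = (1 + 0.07 − 0.7)/(1.4 − 0.7) = 0.3700/0.7000 = 0.5286
Terminal stock prices: S_uu = 156.8, S_ud = 78.4, S_dd = 39.2
Terminal payoffs (K − S): max(-71.8, 0) = 0, max(6.6, 0) = 6.6, max(45.8, 0) = 45.8
Node u (S = 112): V_u = 1/1.07·[0.5286·0.0000 + 0.4714·6.6000] = 2.9079
Node d (S = 56): V_d = 1/1.07·[0.5286·6.6000 + 0.4714·45.8000] = 23.4393
Node 0 (S = 80): V_0 = 1/1.07·[0.5286·2.9079 + 0.4714·23.4393] = 11.7635

$11.76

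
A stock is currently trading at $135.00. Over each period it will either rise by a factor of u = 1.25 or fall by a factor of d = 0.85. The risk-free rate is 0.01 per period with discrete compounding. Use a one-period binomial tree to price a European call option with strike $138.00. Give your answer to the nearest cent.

$12.18

Risk-neutral probability p = (1 + 0.01 − 0.85)/(1.25 − 0.85) = 0.1600/0.4000 = 0.4000
Terminal stock prices: S_u = 168.8, S_d = 114.8
Terminal payoffs (S − K): max(30.75, 0) = 30.75, max(-23.25, 0) = 0
Node 0 (S = 135): V_0 = 1/1.01·[0.4000·30.7500 + 0.6000·0.0000] = 12.1782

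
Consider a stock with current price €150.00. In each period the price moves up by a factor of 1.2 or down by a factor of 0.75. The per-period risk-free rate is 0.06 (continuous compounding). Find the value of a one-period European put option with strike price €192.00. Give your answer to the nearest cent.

Risk-neutral probability p = (e^0.06 − 0.75)/(1.2 − 0.75) = 0.3118/0.4500 = 0.6930
Terminal stock prices: S_u = 180, S_d = 112.5
Terminal payoffs (K − S): max(12, 0) = 12, max(79.5, 0) = 79.5
Node 0 (S = 150): V_0 = e^(−0.06)·[0.6930·12.0000 + 0.3070·79.5000] = 30.8188

€30.82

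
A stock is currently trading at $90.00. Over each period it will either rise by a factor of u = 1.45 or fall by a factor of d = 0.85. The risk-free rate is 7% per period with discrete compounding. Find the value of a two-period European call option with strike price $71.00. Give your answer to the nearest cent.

$30.08

Risk-neutral probability p = (1 + 0.07 − 0.85)/(1.45 − 0.85) = 0.2200/0.6000 = 0.3667
Terminal stock prices: S_uu = 189.2, S_ud = 110.9, S_dd = 65.02
Terminal payoffs (S − K): max(118.2, 0) = 118.2, max(39.92, 0) = 39.92, max(-5.975, 0) = 0
Node u (S = 130.5): V_u = 1/1.07·[0.3667·118.2250 + 0.6333·39.9250] = 64.1449
Node d (S = 76.5): V_d = 1/1.07·[0.3667·39.9250 + 0.6333·0.0000] = 13.6815
Node 0 (S = 90): V_0 = 1/1.07·[0.3667·64.1449 + 0.6333·13.6815] = 30.0792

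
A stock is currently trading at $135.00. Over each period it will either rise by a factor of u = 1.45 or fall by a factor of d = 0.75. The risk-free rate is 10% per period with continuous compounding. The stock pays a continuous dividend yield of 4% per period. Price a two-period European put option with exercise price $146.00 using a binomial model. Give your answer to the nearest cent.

$17.64

Per-period risk-free factor R = e^0.1 = 1.1052; dividend-adjusted growth = e^(0.1−0.04) = 1.0618.
Risk-neutral probability p = (1.0618 − 0.75)/(1.45 − 0.75) = 0.3118/0.7000 = 0.4455
Terminal stock prices: S_uu = 283.8, S_ud = 146.8, S_dd = 75.94
Terminal payoffs (K − S): max(-137.8, 0) = 0, max(-0.8125, 0) = 0, max(70.06, 0) = 70.06
Node u (S = 195.8): V_u = e^(−0.1)·[0.4455·0.0000 + 0.5545·0.0000] = 0.0000
Node d (S = 101.2): V_d = e^(−0.1)·[0.4455·0.0000 + 0.5545·70.0625] = 35.1538
Node 0 (S = 135): V_0 = e^(−0.1)·[0.4455·0.0000 + 0.5545·35.1538] = 17.6384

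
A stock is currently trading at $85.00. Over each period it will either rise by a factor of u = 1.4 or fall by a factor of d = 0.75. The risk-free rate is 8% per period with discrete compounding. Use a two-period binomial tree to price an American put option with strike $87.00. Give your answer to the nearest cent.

$10.60

Risk-neutral probability p = (1 + 0.08 − 0.75)/(1.4 − 0.75) = 0.3300/0.6500 = 0.5077
Terminal stock prices: S_uu = 166.6, S_ud = 89.25, S_dd = 47.81
Terminal payoffs (K − S): max(-79.6, 0) = 0, max(-2.25, 0) = 0, max(39.19, 0) = 39.19
Node u (S = 119): continuation = 1/1.08·[0.5077·0.0000 + 0.4923·0.0000] = 0.0000; exercise value = 0.0000 ≤ continuation, so V_u = 0.0000
Node d (S = 63.75): continuation = 1/1.08·[0.5077·0.0000 + 0.4923·39.1875] = 17.8632; exercise value = 23.2500 > continuation, so V_d = 23.2500 (exercise)
Node 0 (S = 85): continuation = 1/1.08·[0.5077·0.0000 + 0.4923·23.2500] = 10.5983; exercise value = 2.0000 ≤ continuation, so V_0 = 10.5983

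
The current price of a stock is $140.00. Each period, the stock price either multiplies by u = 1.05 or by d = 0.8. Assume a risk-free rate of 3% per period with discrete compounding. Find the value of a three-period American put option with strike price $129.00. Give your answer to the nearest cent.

Risk-neutral probability p = (1 + 0.03 − 0.8)/(1.05 − 0.8) = 0.2300/0.2500 = 0.9200
Terminal stock prices: S_uuu = 162.1, S_uud = 123.5, S_udd = 94.08, S_ddd = 71.68
Terminal payoffs (K − S): max(-33.07, 0) = 0, max(5.52, 0) = 5.52, max(34.92, 0) = 34.92, max(57.32, 0) = 57.32
Node uu (S = 154.3): continuation = 1/1.03·[0.9200·0.0000 + 0.0800·5.5200] = 0.4287; exercise value = 0.0000 ≤ continuation, so V_uu = 0.4287
Node ud (S = 117.6): continuation = 1/1.03·[0.9200·5.5200 + 0.0800·34.9200] = 7.6427; exercise value = 11.4000 > continuation, so V_ud = 11.4000 (exercise)
Node dd (S = 89.6): continuation = 1/1.03·[0.9200·34.9200 + 0.0800·57.3200] = 35.6427; exercise value = 39.4000 > continuation, so V_dd = 39.4000 (exercise)
Node u (S = 147): continuation = 1/1.03·[0.9200·0.4287 + 0.0800·11.4000] = 1.2684; exercise value = 0.0000 ≤ continuation, so V_u = 1.2684
Node d (S = 112): continuation = 1/1.03·[0.9200·11.4000 + 0.0800·39.4000] = 13.2427; exercise value = 17.0000 > continuation, so V_d = 17.0000 (exercise)
Node 0 (S = 140): continuation = 1/1.03·[0.9200·1.2684 + 0.0800·17.0000] = 2.4533; exercise value = 0.0000 ≤ continuation, so V_0 = 2.4533

$2.45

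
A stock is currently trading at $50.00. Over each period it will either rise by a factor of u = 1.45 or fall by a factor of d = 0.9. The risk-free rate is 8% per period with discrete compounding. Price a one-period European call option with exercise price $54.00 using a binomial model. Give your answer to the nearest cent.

Risk-neutral probability p = (1 + 0.08 − 0.9)/(1.45 − 0.9) = 0.1800/0.5500 = 0.3273
Terminal stock prices: S_u = 72.5, S_d = 45
Terminal payoffs (S − K): max(18.5, 0) = 18.5, max(-9, 0) = 0
Node 0 (S = 50): V_0 = 1/1.08·[0.3273·18.5000 + 0.6727·0.0000] = 5.6061

$5.61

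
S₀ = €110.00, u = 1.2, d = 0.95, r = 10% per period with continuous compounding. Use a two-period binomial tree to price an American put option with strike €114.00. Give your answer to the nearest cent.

€4.00

Risk-neutral probability p = (e^0.1 − 0.95)/(1.2 − 0.95) = 0.1552/0.2500 = 0.6207
Terminal stock prices: S_uu = 158.4, S_ud = 125.4, S_dd = 99.27
Terminal payoffs (K − S): max(-44.4, 0) = 0, max(-11.4, 0) = 0, max(14.73, 0) = 14.73
Node u (S = 132): continuation = e^(−0.1)·[0.6207·0.0000 + 0.3793·0.0000] = 0.0000; exercise value = 0.0000 ≤ continuation, so V_u = 0.0000
Node d (S = 104.5): continuation = e^(−0.1)·[0.6207·0.0000 + 0.3793·14.7250] = 5.0539; exercise value = 9.5000 > continuation, so V_d = 9.5000 (exercise)
Node 0 (S = 110): continuation = e^(−0.1)·[0.6207·0.0000 + 0.3793·9.5000] = 3.2606; exercise value = 4.0000 > continuation, so V_0 = 4.0000 (exercise)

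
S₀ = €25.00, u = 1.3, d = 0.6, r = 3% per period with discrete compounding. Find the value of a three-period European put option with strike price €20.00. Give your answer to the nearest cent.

€2.85

Risk-neutral probability p = (1 + 0.03 − 0.6)/(1.3 − 0.6) = 0.4300/0.7000 = 0.6143
Terminal stock prices: S_uuu = 54.93, S_uud = 25.35, S_udd = 11.7, S_ddd = 5.4
Terminal payoffs (K − S): max(-34.93, 0) = 0, max(-5.35, 0) = 0, max(8.3, 0) = 8.3, max(14.6, 0) = 14.6
Node uu (S = 42.25): V_uu = 1/1.03·[0.6143·0.0000 + 0.3857·0.0000] = 0.0000
Node ud (S = 19.5): V_ud = 1/1.03·[0.6143·0.0000 + 0.3857·8.3000] = 3.1082
Node dd (S = 9): V_dd = 1/1.03·[0.6143·8.3000 + 0.3857·14.6000] = 10.4175
Node u (S = 32.5): V_u = 1/1.03·[0.6143·0.0000 + 0.3857·3.1082] = 1.1640
Node d (S = 15): V_d = 1/1.03·[0.6143·3.1082 + 0.3857·10.4175] = 5.7548
Node 0 (S = 25): V_0 = 1/1.03·[0.6143·1.1640 + 0.3857·5.7548] = 2.8492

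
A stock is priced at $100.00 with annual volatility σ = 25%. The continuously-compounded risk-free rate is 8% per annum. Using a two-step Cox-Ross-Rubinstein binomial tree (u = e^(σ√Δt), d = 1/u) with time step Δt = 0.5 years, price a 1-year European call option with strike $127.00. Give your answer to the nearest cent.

CRR parameters: u = e^(σ√Δt) = e^(0.25·√0.5) = 1.1934, d = 1/u = 0.8380
Per-period rate: rΔt = 0.08·0.5 = 0.04, so R = e^0.04 = 1.0408
Risk-neutral probability p = (e^0.04 − 0.8380)/(1.1934 − 0.8380) = 0.2028/0.3554 = 0.5708
Terminal stock prices: S_uu = 142.4, S_ud = 100, S_dd = 70.22
Terminal payoffs (S − K): max(15.41, 0) = 15.41, max(-27, 0) = 0, max(-56.78, 0) = 0
Node u (S = 119.3): V_u = e^(−0.04)·[0.5708·15.4119 + 0.4292·0.0000] = 8.4515
Node d (S = 83.8): V_d = e^(−0.04)·[0.5708·0.0000 + 0.4292·0.0000] = 0.0000
Node 0 (S = 100): V_0 = e^(−0.04)·[0.5708·8.4515 + 0.4292·0.0000] = 4.6345

$4.63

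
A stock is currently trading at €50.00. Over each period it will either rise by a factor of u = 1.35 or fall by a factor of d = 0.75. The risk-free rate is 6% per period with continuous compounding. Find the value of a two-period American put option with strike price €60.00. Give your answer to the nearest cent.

€12.25

Risk-neutral probability p = (e^0.06 − 0.75)/(1.35 − 0.75) = 0.3118/0.6000 = 0.5197
Terminal stock prices: S_uu = 91.13, S_ud = 50.62, S_dd = 28.12
Terminal payoffs (K − S): max(-31.13, 0) = 0, max(9.375, 0) = 9.375, max(31.88, 0) = 31.88
Node u (S = 67.5): continuation = e^(−0.06)·[0.5197·0.0000 + 0.4803·9.3750] = 4.2403; exercise value = 0.0000 ≤ continuation, so V_u = 4.2403
Node d (S = 37.5): continuation = e^(−0.06)·[0.5197·9.3750 + 0.4803·31.8750] = 19.0059; exercise value = 22.5000 > continuation, so V_d = 22.5000 (exercise)
Node 0 (S = 50): continuation = e^(−0.06)·[0.5197·4.2403 + 0.4803·22.5000] = 12.2523; exercise value = 10.0000 ≤ continuation, so V_0 = 12.2523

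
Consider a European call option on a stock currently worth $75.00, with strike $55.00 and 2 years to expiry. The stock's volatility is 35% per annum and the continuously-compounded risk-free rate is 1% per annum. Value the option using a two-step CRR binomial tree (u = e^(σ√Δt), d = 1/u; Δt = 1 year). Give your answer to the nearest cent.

CRR parameters: u = e^(σ√Δt) = e^(0.35·√1) = 1.4191, d = 1/u = 0.7047
Per-period rate: rΔt = 0.01·1 = 0.01, so R = e^0.01 = 1.0101
Risk-neutral probability p = (e^0.01 − 0.7047)/(1.4191 − 0.7047) = 0.3054/0.7144 = 0.4275
Terminal stock prices: S_uu = 151, S_ud = 75, S_dd = 37.24
Terminal payoffs (S − K): max(96.03, 0) = 96.03, max(20, 0) = 20, max(-17.76, 0) = 0
Node u (S = 106.4): V_u = e^(−0.01)·[0.4275·96.0315 + 0.5725·20.0000] = 51.9773
Node d (S = 52.85): V_d = e^(−0.01)·[0.4275·20.0000 + 0.5725·0.0000] = 8.4640
Node 0 (S = 75): V_0 = e^(−0.01)·[0.4275·51.9773 + 0.5725·8.4640] = 26.7945

$26.79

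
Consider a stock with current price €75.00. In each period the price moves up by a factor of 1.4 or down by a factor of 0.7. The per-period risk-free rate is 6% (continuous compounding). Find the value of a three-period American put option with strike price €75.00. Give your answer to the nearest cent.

Risk-neutral probability p = (e^0.06 − 0.7)/(1.4 − 0.7) = 0.3618/0.7000 = 0.5169
Terminal stock prices: S_uuu = 205.8, S_uud = 102.9, S_udd = 51.45, S_ddd = 25.72
Terminal payoffs (K − S): max(-130.8, 0) = 0, max(-27.9, 0) = 0, max(23.55, 0) = 23.55, max(49.28, 0) = 49.28
Node uu (S = 147): continuation = e^(−0.06)·[0.5169·0.0000 + 0.4831·0.0000] = 0.0000; exercise value = 0.0000 ≤ continuation, so V_uu = 0.0000
Node ud (S = 73.5): continuation = e^(−0.06)·[0.5169·0.0000 + 0.4831·23.5500] = 10.7143; exercise value = 1.5000 ≤ continuation, so V_ud = 10.7143
Node dd (S = 36.75): continuation = e^(−0.06)·[0.5169·23.5500 + 0.4831·49.2750] = 33.8823; exercise value = 38.2500 > continuation, so V_dd = 38.2500 (exercise)
Node u (S = 105): continuation = e^(−0.06)·[0.5169·0.0000 + 0.4831·10.7143] = 4.8745; exercise value = 0.0000 ≤ continuation, so V_u = 4.8745
Node d (S = 52.5): continuation = e^(−0.06)·[0.5169·10.7143 + 0.4831·38.2500] = 22.6179; exercise value = 22.5000 ≤ continuation, so V_d = 22.6179
Node 0 (S = 75): continuation = e^(−0.06)·[0.5169·4.8745 + 0.4831·22.6179] = 12.6631; exercise value = 0.0000 ≤ continuation, so V_0 = 12.6631

€12.66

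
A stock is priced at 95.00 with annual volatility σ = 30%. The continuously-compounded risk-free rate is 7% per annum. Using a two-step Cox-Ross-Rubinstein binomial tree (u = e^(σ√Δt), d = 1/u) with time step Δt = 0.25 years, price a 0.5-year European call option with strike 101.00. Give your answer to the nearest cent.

7.14

CRR parameters: u = e^(σ√Δt) = e^(0.3·√0.25) = 1.1618, d = 1/u = 0.8607
Per-period rate: rΔt = 0.07·0.25 = 0.0175, so R = e^0.0175 = 1.0177
Risk-neutral probability p = (e^0.0175 − 0.8607)/(1.1618 − 0.8607) = 0.1569/0.3011 = 0.5212
Terminal stock prices: S_uu = 128.2, S_ud = 95, S_dd = 70.38
Terminal payoffs (S − K): max(27.24, 0) = 27.24, max(-6, 0) = 0, max(-30.62, 0) = 0
Node u (S = 110.4): V_u = e^(−0.0175)·[0.5212·27.2366 + 0.4788·0.0000] = 13.9494
Node d (S = 81.77): V_d = e^(−0.0175)·[0.5212·0.0000 + 0.4788·0.0000] = 0.0000
Node 0 (S = 95): V_0 = e^(−0.0175)·[0.5212·13.9494 + 0.4788·0.0000] = 7.1442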